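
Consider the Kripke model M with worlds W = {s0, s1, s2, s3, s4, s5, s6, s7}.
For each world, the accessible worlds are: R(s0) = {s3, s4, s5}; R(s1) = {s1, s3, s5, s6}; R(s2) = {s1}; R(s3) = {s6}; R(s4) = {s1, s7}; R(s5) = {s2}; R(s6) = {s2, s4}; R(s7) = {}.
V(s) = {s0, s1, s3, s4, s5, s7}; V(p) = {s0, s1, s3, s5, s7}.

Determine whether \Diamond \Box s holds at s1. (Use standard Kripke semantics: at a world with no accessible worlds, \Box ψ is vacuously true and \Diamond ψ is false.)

At s1: \Diamond \Box s requires \Box s at some successor in {s1, s3, s5, s6}.
  At s1: \Box s is false.
  At s3: \Box s is false.
  At s5: \Box s is false.
  At s6: \Box s is false.
So \Diamond \Box s is false at s1.

No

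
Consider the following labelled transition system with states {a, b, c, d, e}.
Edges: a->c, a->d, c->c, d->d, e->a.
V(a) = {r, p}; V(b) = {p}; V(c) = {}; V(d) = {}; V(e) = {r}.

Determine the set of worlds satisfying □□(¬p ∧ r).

b

Let φ = □□(¬p ∧ r). Evaluate φ at each world:
  a (successors {c, d}): φ is false.
  b (successors ∅): φ is true.
  c (successors {c}): φ is false.
  d (successors {d}): φ is false.
  e (successors {a}): φ is false.
For instance, at c:
  At c: □□(¬p ∧ r) requires □(¬p ∧ r) at every successor {c}.
    □(¬p ∧ r) fails at c, so □□(¬p ∧ r) is false at c.
      At c: □(¬p ∧ r) requires ¬p ∧ r at every successor {c}.
        ¬p ∧ r fails at c, so □(¬p ∧ r) is false at c.
Satisfying worlds: {b}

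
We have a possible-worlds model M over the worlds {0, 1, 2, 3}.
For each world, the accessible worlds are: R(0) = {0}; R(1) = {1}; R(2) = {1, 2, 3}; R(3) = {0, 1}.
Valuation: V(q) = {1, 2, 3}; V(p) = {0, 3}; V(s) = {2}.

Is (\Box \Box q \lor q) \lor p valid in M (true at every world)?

Let φ = (\Box \Box q \lor q) \lor p. Evaluate φ at each world:
  0 (successors {0}): φ is true.
  1 (successors {1}): φ is true.
  2 (successors {1, 2, 3}): φ is true.
  3 (successors {0, 1}): φ is true.
For instance, at 2:
  At 2: \Box \Box q \lor q is true, p is false, so (\Box \Box q \lor q) \lor p is true.
    At 2: \Box \Box q is false, q is true, so \Box \Box q \lor q is true.
      At 2: \Box \Box q requires \Box q at every successor {1, 2, 3}.
        \Box q fails at 3, so \Box \Box q is false at 2.

Yes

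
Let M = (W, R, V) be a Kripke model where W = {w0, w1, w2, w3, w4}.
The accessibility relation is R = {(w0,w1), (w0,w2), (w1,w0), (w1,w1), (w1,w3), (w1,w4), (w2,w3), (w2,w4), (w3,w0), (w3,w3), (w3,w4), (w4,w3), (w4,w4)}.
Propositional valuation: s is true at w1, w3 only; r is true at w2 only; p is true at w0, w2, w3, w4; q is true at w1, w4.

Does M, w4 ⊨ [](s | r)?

No

At w4: [](s | r) requires s | r at every successor {w3, w4}.
  s | r fails at w4, so [](s | r) is false at w4.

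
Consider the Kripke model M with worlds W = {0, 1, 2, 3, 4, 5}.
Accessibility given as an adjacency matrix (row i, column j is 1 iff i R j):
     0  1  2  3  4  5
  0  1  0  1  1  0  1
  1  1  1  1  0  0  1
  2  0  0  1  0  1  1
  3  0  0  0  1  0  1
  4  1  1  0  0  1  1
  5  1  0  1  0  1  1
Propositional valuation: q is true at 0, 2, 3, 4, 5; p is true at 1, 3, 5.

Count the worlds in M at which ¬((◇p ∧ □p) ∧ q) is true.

5

Let φ = ¬((◇p ∧ □p) ∧ q). Evaluate φ at each world:
  0 (successors {0, 2, 3, 5}): φ is true.
  1 (successors {0, 1, 2, 5}): φ is true.
  2 (successors {2, 4, 5}): φ is true.
  3 (successors {3, 5}): φ is false.
  4 (successors {0, 1, 4, 5}): φ is true.
  5 (successors {0, 2, 4, 5}): φ is true.
For instance, at 5:
  At 5: (◇p ∧ □p) ∧ q is false, so ¬((◇p ∧ □p) ∧ q) is true.
    At 5: ◇p ∧ □p is false, q is true, so (◇p ∧ □p) ∧ q is false.
      At 5: ◇p is true, □p is false, so ◇p ∧ □p is false.
Satisfying worlds: {0, 1, 2, 4, 5}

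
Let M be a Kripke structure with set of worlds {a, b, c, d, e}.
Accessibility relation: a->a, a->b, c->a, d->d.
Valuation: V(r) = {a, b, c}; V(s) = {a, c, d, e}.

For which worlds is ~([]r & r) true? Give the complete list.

d, e

Recall that []ψ holds at a world iff ψ holds at every accessible world, and <>ψ holds iff ψ holds at some accessible world.
Let φ = ~([]r & r). Evaluate φ at each world:
  a (successors {a, b}): φ is false.
  b (successors ∅): φ is false.
  c (successors {a}): φ is false.
  d (successors {d}): φ is true.
  e (successors ∅): φ is true.
For instance, at a:
  At a: []r & r is true, so ~([]r & r) is false.
    At a: []r is true, r is true, so []r & r is true.
      At a: []r requires r at every successor {a, b}.
        At a: r is true.
        At b: r is true.
      So []r is true at a.
Satisfying worlds: {d, e}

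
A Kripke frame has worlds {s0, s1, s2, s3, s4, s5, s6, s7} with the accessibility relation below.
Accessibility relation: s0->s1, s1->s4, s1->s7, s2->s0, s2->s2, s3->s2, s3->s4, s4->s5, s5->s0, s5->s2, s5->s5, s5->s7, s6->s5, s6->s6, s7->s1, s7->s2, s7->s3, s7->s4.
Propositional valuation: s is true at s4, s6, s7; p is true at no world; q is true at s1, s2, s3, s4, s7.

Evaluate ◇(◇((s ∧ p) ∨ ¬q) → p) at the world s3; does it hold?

No

At s3: ◇(◇((s ∧ p) ∨ ¬q) → p) requires ◇((s ∧ p) ∨ ¬q) → p at some successor in {s2, s4}.
  At s2: ◇((s ∧ p) ∨ ¬q) → p is false.
  At s4: ◇((s ∧ p) ∨ ¬q) → p is false.
So ◇(◇((s ∧ p) ∨ ¬q) → p) is false at s3.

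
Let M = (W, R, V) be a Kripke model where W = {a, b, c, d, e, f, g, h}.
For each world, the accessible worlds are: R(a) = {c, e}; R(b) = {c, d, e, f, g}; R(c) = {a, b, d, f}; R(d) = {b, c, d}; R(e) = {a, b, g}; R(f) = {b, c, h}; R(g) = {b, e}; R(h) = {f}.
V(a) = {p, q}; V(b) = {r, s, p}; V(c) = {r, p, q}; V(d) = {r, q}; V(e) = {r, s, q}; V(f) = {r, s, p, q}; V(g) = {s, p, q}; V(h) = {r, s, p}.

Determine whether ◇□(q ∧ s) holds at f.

Recall that □ψ holds at a world iff ψ holds at every accessible world, and ◇ψ holds iff ψ holds at some accessible world.
At f: ◇□(q ∧ s) requires □(q ∧ s) at some successor in {b, c, h}.
  □(q ∧ s) holds at h, so ◇□(q ∧ s) is true at f.
    At h: □(q ∧ s) requires q ∧ s at every successor {f}.
      At f: q ∧ s is true.
    So □(q ∧ s) is true at h.

Yes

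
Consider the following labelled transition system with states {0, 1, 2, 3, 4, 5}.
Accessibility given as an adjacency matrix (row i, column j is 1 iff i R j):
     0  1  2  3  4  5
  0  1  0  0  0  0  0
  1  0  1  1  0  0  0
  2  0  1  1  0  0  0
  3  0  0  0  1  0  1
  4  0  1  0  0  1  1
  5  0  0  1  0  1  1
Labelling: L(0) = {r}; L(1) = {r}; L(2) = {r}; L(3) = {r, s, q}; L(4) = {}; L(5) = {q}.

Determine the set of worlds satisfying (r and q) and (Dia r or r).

3

Let φ = (r and q) and (Dia r or r). Evaluate φ at each world:
  0 (successors {0}): φ is false.
  1 (successors {1, 2}): φ is false.
  2 (successors {1, 2}): φ is false.
  3 (successors {3, 5}): φ is true.
  4 (successors {1, 4, 5}): φ is false.
  5 (successors {2, 4, 5}): φ is false.
For instance, at 1:
  At 1: r and q is false, Dia r or r is true, so (r and q) and (Dia r or r) is false.
    At 1: Dia r is true, r is true, so Dia r or r is true.
      At 1: Dia r requires r at some successor in {1, 2}.
        r holds at 1, so Dia r is true at 1.
Satisfying worlds: {3}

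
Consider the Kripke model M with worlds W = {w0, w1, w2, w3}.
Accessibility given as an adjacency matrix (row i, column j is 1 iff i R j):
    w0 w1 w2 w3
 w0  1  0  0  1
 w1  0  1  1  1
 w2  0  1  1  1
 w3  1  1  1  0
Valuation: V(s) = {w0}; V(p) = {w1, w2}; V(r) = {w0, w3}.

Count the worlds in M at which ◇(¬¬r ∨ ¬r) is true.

4

Let φ = ◇(¬¬r ∨ ¬r). Evaluate φ at each world:
  w0 (successors {w0, w3}): φ is true.
  w1 (successors {w1, w2, w3}): φ is true.
  w2 (successors {w1, w2, w3}): φ is true.
  w3 (successors {w0, w1, w2}): φ is true.
For instance, at w0:
  At w0: ◇(¬¬r ∨ ¬r) requires ¬¬r ∨ ¬r at some successor in {w0, w3}.
    ¬¬r ∨ ¬r holds at w0, so ◇(¬¬r ∨ ¬r) is true at w0.
Satisfying worlds: {w0, w1, w2, w3}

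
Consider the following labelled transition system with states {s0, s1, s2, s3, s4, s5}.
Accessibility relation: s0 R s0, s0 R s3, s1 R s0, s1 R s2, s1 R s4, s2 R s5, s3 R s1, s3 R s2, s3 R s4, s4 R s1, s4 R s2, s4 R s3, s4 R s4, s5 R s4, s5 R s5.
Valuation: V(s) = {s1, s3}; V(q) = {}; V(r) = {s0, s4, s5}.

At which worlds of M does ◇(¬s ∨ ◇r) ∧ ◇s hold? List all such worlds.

s0, s3, s4

Let φ = ◇(¬s ∨ ◇r) ∧ ◇s. Evaluate φ at each world:
  s0 (successors {s0, s3}): φ is true.
  s1 (successors {s0, s2, s4}): φ is false.
  s2 (successors {s5}): φ is false.
  s3 (successors {s1, s2, s4}): φ is true.
  s4 (successors {s1, s2, s3, s4}): φ is true.
  s5 (successors {s4, s5}): φ is false.
For instance, at s3:
  At s3: ◇(¬s ∨ ◇r) is true, ◇s is true, so ◇(¬s ∨ ◇r) ∧ ◇s is true.
    At s3: ◇(¬s ∨ ◇r) requires ¬s ∨ ◇r at some successor in {s1, s2, s4}.
      ¬s ∨ ◇r holds at s1, so ◇(¬s ∨ ◇r) is true at s3.
    At s3: ◇s requires s at some successor in {s1, s2, s4}.
      s holds at s1, so ◇s is true at s3.
Satisfying worlds: {s0, s3, s4}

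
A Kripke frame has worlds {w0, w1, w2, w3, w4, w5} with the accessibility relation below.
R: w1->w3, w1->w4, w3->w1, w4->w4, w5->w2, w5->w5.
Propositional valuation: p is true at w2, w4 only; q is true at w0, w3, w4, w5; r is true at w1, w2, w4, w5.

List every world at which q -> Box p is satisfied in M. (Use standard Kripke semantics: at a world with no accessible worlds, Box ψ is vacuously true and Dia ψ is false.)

Recall that Box ψ holds at a world iff ψ holds at every accessible world, and Dia ψ holds iff ψ holds at some accessible world.
Let φ = q -> Box p. Evaluate φ at each world:
  w0 (successors ∅): φ is true.
  w1 (successors {w3, w4}): φ is true.
  w2 (successors ∅): φ is true.
  w3 (successors {w1}): φ is false.
  w4 (successors {w4}): φ is true.
  w5 (successors {w2, w5}): φ is false.
For instance, at w1:
  At w1: q is false, Box p is false, so q -> Box p is true.
    At w1: Box p requires p at every successor {w3, w4}.
      p fails at w3, so Box p is false at w1.
Satisfying worlds: {w0, w1, w2, w4}

w0, w1, w2, w4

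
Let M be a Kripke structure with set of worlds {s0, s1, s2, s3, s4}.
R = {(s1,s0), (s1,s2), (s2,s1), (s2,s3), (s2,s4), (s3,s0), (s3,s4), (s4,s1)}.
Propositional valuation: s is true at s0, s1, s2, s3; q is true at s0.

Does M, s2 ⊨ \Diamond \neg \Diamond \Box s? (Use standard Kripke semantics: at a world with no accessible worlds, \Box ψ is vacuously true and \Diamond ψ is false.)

At s2: \Diamond \neg \Diamond \Box s requires \neg \Diamond \Box s at some successor in {s1, s3, s4}.
  At s1: \neg \Diamond \Box s is false.
  At s3: \neg \Diamond \Box s is false.
  At s4: \neg \Diamond \Box s is false.
So \Diamond \neg \Diamond \Box s is false at s2.

No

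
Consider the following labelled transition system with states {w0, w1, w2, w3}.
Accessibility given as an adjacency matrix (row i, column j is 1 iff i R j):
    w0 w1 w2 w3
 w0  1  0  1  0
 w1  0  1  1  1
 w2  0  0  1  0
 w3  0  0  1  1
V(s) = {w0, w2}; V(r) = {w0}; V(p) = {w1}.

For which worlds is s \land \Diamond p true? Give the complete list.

none

Let φ = s \land \Diamond p. Evaluate φ at each world:
  w0 (successors {w0, w2}): φ is false.
  w1 (successors {w1, w2, w3}): φ is false.
  w2 (successors {w2}): φ is false.
  w3 (successors {w2, w3}): φ is false.
For instance, at w3:
  At w3: s is false, \Diamond p is false, so s \land \Diamond p is false.
    At w3: \Diamond p requires p at some successor in {w2, w3}.
      At w2: p is false.
      At w3: p is false.
    So \Diamond p is false at w3.
Satisfying worlds: none.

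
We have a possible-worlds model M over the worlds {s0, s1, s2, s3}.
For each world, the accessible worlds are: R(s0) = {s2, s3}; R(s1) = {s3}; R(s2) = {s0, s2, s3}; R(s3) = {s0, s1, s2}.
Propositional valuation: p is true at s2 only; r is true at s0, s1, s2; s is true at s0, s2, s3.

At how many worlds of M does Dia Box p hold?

0

Let φ = Dia Box p. Evaluate φ at each world:
  s0 (successors {s2, s3}): φ is false.
  s1 (successors {s3}): φ is false.
  s2 (successors {s0, s2, s3}): φ is false.
  s3 (successors {s0, s1, s2}): φ is false.
For instance, at s2:
  At s2: Dia Box p requires Box p at some successor in {s0, s2, s3}.
    At s0: Box p is false.
    At s2: Box p is false.
    At s3: Box p is false.
  So Dia Box p is false at s2.
Satisfying worlds: none.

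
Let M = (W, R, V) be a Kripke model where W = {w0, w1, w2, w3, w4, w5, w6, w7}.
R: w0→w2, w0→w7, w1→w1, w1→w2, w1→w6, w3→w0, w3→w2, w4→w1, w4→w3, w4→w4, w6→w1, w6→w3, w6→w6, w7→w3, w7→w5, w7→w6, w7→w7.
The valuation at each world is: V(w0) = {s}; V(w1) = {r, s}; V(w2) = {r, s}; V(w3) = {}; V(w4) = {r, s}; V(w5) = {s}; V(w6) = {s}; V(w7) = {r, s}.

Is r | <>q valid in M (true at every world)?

Let φ = r | <>q. Evaluate φ at each world:
  w0 (successors {w2, w7}): φ is false.
  w1 (successors {w1, w2, w6}): φ is true.
  w2 (successors ∅): φ is true.
  w3 (successors {w0, w2}): φ is false.
  w4 (successors {w1, w3, w4}): φ is true.
  w5 (successors ∅): φ is false.
  w6 (successors {w1, w3, w6}): φ is false.
  w7 (successors {w3, w5, w6, w7}): φ is true.
Detail at w0 (counterexample):
  At w0: r is false, <>q is false, so r | <>q is false.
    At w0: <>q requires q at some successor in {w2, w7}.
      At w2: q is false.
      At w7: q is false.
    So <>q is false at w0.

No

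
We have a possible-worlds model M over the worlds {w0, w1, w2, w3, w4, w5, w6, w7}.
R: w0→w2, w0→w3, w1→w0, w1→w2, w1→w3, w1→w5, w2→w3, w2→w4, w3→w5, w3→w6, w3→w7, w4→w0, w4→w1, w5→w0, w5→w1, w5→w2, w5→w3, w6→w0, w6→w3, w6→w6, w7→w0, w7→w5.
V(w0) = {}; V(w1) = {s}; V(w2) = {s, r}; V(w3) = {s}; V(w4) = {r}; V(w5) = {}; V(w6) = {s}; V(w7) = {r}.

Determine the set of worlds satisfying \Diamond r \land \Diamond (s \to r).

w0, w1, w2, w3, w5

Recall that \Diamond ψ holds at a world iff ψ holds at some accessible world.
Let φ = \Diamond r \land \Diamond (s \to r). Evaluate φ at each world:
  w0 (successors {w2, w3}): φ is true.
  w1 (successors {w0, w2, w3, w5}): φ is true.
  w2 (successors {w3, w4}): φ is true.
  w3 (successors {w5, w6, w7}): φ is true.
  w4 (successors {w0, w1}): φ is false.
  w5 (successors {w0, w1, w2, w3}): φ is true.
  w6 (successors {w0, w3, w6}): φ is false.
  w7 (successors {w0, w5}): φ is false.
For instance, at w7:
  At w7: \Diamond r is false, \Diamond (s \to r) is true, so \Diamond r \land \Diamond (s \to r) is false.
    At w7: \Diamond r requires r at some successor in {w0, w5}.
      At w0: r is false.
      At w5: r is false.
    So \Diamond r is false at w7.
    At w7: \Diamond (s \to r) requires s \to r at some successor in {w0, w5}.
      s \to r holds at w0, so \Diamond (s \to r) is true at w7.
Satisfying worlds: {w0, w1, w2, w3, w5}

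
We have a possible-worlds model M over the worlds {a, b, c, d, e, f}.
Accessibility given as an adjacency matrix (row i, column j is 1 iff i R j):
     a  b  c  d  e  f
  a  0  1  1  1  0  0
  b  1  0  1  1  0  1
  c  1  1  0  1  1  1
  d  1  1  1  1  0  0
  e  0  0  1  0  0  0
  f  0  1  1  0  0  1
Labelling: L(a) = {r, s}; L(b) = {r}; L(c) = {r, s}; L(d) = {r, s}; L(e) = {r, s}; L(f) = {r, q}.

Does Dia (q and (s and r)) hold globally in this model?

Let φ = Dia (q and (s and r)). Evaluate φ at each world:
  a (successors {b, c, d}): φ is false.
  b (successors {a, c, d, f}): φ is false.
  c (successors {a, b, d, e, f}): φ is false.
  d (successors {a, b, c, d}): φ is false.
  e (successors {c}): φ is false.
  f (successors {b, c, f}): φ is false.
Detail at a (counterexample):
  At a: Dia (q and (s and r)) requires q and (s and r) at some successor in {b, c, d}.
    At b: q and (s and r) is false.
    At c: q and (s and r) is false.
    At d: q and (s and r) is false.
  So Dia (q and (s and r)) is false at a.

No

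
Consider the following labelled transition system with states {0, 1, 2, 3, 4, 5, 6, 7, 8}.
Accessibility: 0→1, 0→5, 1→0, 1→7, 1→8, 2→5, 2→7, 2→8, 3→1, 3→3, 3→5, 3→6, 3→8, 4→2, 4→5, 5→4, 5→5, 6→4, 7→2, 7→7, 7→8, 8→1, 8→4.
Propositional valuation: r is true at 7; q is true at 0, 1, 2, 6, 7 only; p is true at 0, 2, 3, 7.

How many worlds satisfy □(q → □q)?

2

Let φ = □(q → □q). Evaluate φ at each world:
  0 (successors {1, 5}): φ is false.
  1 (successors {0, 7, 8}): φ is false.
  2 (successors {5, 7, 8}): φ is false.
  3 (successors {1, 3, 5, 6, 8}): φ is false.
  4 (successors {2, 5}): φ is false.
  5 (successors {4, 5}): φ is true.
  6 (successors {4}): φ is true.
  7 (successors {2, 7, 8}): φ is false.
  8 (successors {1, 4}): φ is false.
For instance, at 7:
  At 7: □(q → □q) requires q → □q at every successor {2, 7, 8}.
    q → □q fails at 2, so □(q → □q) is false at 7.
      At 2: q is true, □q is false, so q → □q is false.
Satisfying worlds: {5, 6}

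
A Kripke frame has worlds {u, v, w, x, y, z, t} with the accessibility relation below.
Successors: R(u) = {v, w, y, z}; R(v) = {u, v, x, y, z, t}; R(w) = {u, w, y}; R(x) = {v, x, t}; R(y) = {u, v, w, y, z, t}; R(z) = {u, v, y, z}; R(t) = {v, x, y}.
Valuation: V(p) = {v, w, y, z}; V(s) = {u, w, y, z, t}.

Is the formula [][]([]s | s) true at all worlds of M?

Let φ = [][]([]s | s). Evaluate φ at each world:
  u (successors {v, w, y, z}): φ is false.
  v (successors {u, v, x, y, z, t}): φ is false.
  w (successors {u, w, y}): φ is false.
  x (successors {v, x, t}): φ is false.
  y (successors {u, v, w, y, z, t}): φ is false.
  z (successors {u, v, y, z}): φ is false.
  t (successors {v, x, y}): φ is false.
Detail at u (counterexample):
  At u: [][]([]s | s) requires []([]s | s) at every successor {v, w, y, z}.
    []([]s | s) fails at v, so [][]([]s | s) is false at u.
      At v: []([]s | s) requires []s | s at every successor {u, v, x, y, z, t}.
        []s | s fails at v, so []([]s | s) is false at v.

No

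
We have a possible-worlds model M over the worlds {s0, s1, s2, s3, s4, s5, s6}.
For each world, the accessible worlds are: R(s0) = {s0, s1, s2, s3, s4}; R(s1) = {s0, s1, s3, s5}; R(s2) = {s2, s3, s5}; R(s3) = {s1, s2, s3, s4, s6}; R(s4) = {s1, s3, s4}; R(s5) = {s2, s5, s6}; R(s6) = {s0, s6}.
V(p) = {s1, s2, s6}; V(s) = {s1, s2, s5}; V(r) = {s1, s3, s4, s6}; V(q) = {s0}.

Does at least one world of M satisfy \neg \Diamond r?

Let φ = \neg \Diamond r. Evaluate φ at each world:
  s0 (successors {s0, s1, s2, s3, s4}): φ is false.
  s1 (successors {s0, s1, s3, s5}): φ is false.
  s2 (successors {s2, s3, s5}): φ is false.
  s3 (successors {s1, s2, s3, s4, s6}): φ is false.
  s4 (successors {s1, s3, s4}): φ is false.
  s5 (successors {s2, s5, s6}): φ is false.
  s6 (successors {s0, s6}): φ is false.
For instance, at s6:
  At s6: \Diamond r is true, so \neg \Diamond r is false.
    At s6: \Diamond r requires r at some successor in {s0, s6}.
      r holds at s6, so \Diamond r is true at s6.

No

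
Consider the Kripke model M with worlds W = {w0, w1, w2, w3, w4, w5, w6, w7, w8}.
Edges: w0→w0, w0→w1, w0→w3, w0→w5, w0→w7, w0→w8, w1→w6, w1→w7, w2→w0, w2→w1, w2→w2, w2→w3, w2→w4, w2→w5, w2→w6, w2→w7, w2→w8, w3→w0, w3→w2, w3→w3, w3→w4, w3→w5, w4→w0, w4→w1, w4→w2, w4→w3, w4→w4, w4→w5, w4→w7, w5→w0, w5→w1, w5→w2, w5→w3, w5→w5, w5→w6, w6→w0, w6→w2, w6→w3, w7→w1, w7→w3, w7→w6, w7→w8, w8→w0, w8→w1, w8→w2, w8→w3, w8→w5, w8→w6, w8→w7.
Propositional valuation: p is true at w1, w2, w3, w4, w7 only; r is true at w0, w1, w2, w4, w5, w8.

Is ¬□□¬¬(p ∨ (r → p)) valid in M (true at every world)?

Yes

Recall that □ψ holds at a world iff ψ holds at every accessible world, and ◇ψ holds iff ψ holds at some accessible world.
Let φ = ¬□□¬¬(p ∨ (r → p)). Evaluate φ at each world:
  w0 (successors {w0, w1, w3, w5, w7, w8}): φ is true.
  w1 (successors {w6, w7}): φ is true.
  w2 (successors {w0, w1, w2, w3, w4, w5, w6, w7, w8}): φ is true.
  w3 (successors {w0, w2, w3, w4, w5}): φ is true.
  w4 (successors {w0, w1, w2, w3, w4, w5, w7}): φ is true.
  w5 (successors {w0, w1, w2, w3, w5, w6}): φ is true.
  w6 (successors {w0, w2, w3}): φ is true.
  w7 (successors {w1, w3, w6, w8}): φ is true.
  w8 (successors {w0, w1, w2, w3, w5, w6, w7}): φ is true.
For instance, at w6:
  At w6: □□¬¬(p ∨ (r → p)) is false, so ¬□□¬¬(p ∨ (r → p)) is true.
    At w6: □□¬¬(p ∨ (r → p)) requires □¬¬(p ∨ (r → p)) at every successor {w0, w2, w3}.
      □¬¬(p ∨ (r → p)) fails at w0, so □□¬¬(p ∨ (r → p)) is false at w6.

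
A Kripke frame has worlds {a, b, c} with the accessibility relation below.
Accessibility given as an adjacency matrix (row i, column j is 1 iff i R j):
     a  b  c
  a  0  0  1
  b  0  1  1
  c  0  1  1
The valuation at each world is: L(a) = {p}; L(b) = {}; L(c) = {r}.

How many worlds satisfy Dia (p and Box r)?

Let φ = Dia (p and Box r). Evaluate φ at each world:
  a (successors {c}): φ is false.
  b (successors {b, c}): φ is false.
  c (successors {b, c}): φ is false.
For instance, at a:
  At a: Dia (p and Box r) requires p and Box r at some successor in {c}.
    At c: p and Box r is false.
  So Dia (p and Box r) is false at a.
Satisfying worlds: none.

0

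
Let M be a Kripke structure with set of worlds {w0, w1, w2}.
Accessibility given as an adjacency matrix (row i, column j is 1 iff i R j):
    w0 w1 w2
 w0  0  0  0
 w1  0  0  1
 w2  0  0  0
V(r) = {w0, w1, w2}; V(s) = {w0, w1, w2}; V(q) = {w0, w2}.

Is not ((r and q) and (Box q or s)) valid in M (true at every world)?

No

Let φ = not ((r and q) and (Box q or s)). Evaluate φ at each world:
  w0 (successors ∅): φ is false.
  w1 (successors {w2}): φ is true.
  w2 (successors ∅): φ is false.
Detail at w0 (counterexample):
  At w0: (r and q) and (Box q or s) is true, so not ((r and q) and (Box q or s)) is false.
    At w0: r and q is true, Box q or s is true, so (r and q) and (Box q or s) is true.
      At w0: Box q is true, s is true, so Box q or s is true.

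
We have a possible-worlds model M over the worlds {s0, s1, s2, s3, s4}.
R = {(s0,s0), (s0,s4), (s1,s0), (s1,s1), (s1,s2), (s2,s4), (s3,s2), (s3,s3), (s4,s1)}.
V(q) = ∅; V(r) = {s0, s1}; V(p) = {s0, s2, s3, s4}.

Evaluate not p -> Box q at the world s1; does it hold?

Recall that Box ψ holds at a world iff ψ holds at every accessible world, and Dia ψ holds iff ψ holds at some accessible world.
At s1: not p is true, Box q is false, so not p -> Box q is false.
  At s1: Box q requires q at every successor {s0, s1, s2}.
    q fails at s0, so Box q is false at s1.

No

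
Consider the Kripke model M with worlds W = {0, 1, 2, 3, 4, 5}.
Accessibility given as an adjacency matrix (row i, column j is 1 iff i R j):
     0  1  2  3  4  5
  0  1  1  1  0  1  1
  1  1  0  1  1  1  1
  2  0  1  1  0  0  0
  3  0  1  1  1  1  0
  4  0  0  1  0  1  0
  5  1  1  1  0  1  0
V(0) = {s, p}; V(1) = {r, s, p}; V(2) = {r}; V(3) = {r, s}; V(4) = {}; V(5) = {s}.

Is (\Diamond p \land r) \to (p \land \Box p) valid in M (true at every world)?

No

Let φ = (\Diamond p \land r) \to (p \land \Box p). Evaluate φ at each world:
  0 (successors {0, 1, 2, 4, 5}): φ is true.
  1 (successors {0, 2, 3, 4, 5}): φ is false.
  2 (successors {1, 2}): φ is false.
  3 (successors {1, 2, 3, 4}): φ is false.
  4 (successors {2, 4}): φ is true.
  5 (successors {0, 1, 2, 4}): φ is true.
Detail at 1 (counterexample):
  At 1: \Diamond p \land r is true, p \land \Box p is false, so (\Diamond p \land r) \to (p \land \Box p) is false.
    At 1: \Diamond p is true, r is true, so \Diamond p \land r is true.
      At 1: \Diamond p requires p at some successor in {0, 2, 3, 4, 5}.
        p holds at 0, so \Diamond p is true at 1.
    At 1: p is true, \Box p is false, so p \land \Box p is false.
      At 1: \Box p requires p at every successor {0, 2, 3, 4, 5}.
        p fails at 2, so \Box p is false at 1.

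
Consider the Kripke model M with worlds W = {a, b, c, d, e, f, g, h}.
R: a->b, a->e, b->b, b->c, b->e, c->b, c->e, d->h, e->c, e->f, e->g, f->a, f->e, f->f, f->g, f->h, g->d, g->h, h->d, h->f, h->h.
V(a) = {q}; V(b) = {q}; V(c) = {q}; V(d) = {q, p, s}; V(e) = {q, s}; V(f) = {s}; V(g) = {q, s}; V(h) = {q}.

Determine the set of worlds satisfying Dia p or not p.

a, b, c, e, f, g, h

Let φ = Dia p or not p. Evaluate φ at each world:
  a (successors {b, e}): φ is true.
  b (successors {b, c, e}): φ is true.
  c (successors {b, e}): φ is true.
  d (successors {h}): φ is false.
  e (successors {c, f, g}): φ is true.
  f (successors {a, e, f, g, h}): φ is true.
  g (successors {d, h}): φ is true.
  h (successors {d, f, h}): φ is true.
For instance, at g:
  At g: Dia p is true, not p is true, so Dia p or not p is true.
    At g: Dia p requires p at some successor in {d, h}.
      p holds at d, so Dia p is true at g.
Satisfying worlds: {a, b, c, e, f, g, h}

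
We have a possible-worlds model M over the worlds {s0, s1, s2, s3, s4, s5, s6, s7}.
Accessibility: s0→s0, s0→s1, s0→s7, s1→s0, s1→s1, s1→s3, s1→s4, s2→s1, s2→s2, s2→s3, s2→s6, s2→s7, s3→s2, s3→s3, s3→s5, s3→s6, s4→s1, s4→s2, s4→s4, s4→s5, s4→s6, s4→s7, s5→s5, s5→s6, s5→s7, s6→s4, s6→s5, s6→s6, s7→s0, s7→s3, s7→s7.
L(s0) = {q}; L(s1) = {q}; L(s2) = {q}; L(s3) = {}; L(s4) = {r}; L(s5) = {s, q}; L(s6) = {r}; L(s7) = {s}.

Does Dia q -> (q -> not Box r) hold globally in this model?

Recall that Box ψ holds at a world iff ψ holds at every accessible world, and Dia ψ holds iff ψ holds at some accessible world.
Let φ = Dia q -> (q -> not Box r). Evaluate φ at each world:
  s0 (successors {s0, s1, s7}): φ is true.
  s1 (successors {s0, s1, s3, s4}): φ is true.
  s2 (successors {s1, s2, s3, s6, s7}): φ is true.
  s3 (successors {s2, s3, s5, s6}): φ is true.
  s4 (successors {s1, s2, s4, s5, s6, s7}): φ is true.
  s5 (successors {s5, s6, s7}): φ is true.
  s6 (successors {s4, s5, s6}): φ is true.
  s7 (successors {s0, s3, s7}): φ is true.
For instance, at s1:
  At s1: Dia q is true, q -> not Box r is true, so Dia q -> (q -> not Box r) is true.
    At s1: Dia q requires q at some successor in {s0, s1, s3, s4}.
      q holds at s0, so Dia q is true at s1.
    At s1: q is true, not Box r is true, so q -> not Box r is true.
      At s1: Box r is false, so not Box r is true.

Yes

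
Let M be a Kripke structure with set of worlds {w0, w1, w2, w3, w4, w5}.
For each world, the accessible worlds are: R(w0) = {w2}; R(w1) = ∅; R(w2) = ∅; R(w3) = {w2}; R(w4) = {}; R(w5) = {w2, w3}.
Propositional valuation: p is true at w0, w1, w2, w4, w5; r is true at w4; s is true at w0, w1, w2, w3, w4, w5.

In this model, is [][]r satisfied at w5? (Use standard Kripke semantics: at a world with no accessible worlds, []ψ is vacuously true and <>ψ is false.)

No

Recall that []ψ holds at a world iff ψ holds at every accessible world, and <>ψ holds iff ψ holds at some accessible world.
At w5: [][]r requires []r at every successor {w2, w3}.
  []r fails at w3, so [][]r is false at w5.
    At w3: []r requires r at every successor {w2}.
      r fails at w2, so []r is false at w3.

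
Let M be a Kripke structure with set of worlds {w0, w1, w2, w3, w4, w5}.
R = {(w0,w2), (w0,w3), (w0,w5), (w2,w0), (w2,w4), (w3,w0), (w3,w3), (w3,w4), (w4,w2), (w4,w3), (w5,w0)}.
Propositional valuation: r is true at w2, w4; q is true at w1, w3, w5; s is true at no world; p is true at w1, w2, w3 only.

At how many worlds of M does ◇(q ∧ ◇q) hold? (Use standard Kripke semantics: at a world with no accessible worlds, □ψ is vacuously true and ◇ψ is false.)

Let φ = ◇(q ∧ ◇q). Evaluate φ at each world:
  w0 (successors {w2, w3, w5}): φ is true.
  w1 (successors ∅): φ is false.
  w2 (successors {w0, w4}): φ is false.
  w3 (successors {w0, w3, w4}): φ is true.
  w4 (successors {w2, w3}): φ is true.
  w5 (successors {w0}): φ is false.
For instance, at w0:
  At w0: ◇(q ∧ ◇q) requires q ∧ ◇q at some successor in {w2, w3, w5}.
    q ∧ ◇q holds at w3, so ◇(q ∧ ◇q) is true at w0.
      At w3: q is true, ◇q is true, so q ∧ ◇q is true.
Satisfying worlds: {w0, w3, w4}

3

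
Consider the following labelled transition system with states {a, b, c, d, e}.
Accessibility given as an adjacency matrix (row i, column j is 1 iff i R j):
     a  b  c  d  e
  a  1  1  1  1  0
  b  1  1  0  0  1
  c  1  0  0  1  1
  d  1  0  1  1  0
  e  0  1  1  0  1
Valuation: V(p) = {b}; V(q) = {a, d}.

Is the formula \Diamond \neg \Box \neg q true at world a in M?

At a: \Diamond \neg \Box \neg q requires \neg \Box \neg q at some successor in {a, b, c, d}.
  \neg \Box \neg q holds at a, so \Diamond \neg \Box \neg q is true at a.
    At a: \Box \neg q is false, so \neg \Box \neg q is true.
      At a: \Box \neg q requires \neg q at every successor {a, b, c, d}.
        \neg q fails at a, so \Box \neg q is false at a.

Yes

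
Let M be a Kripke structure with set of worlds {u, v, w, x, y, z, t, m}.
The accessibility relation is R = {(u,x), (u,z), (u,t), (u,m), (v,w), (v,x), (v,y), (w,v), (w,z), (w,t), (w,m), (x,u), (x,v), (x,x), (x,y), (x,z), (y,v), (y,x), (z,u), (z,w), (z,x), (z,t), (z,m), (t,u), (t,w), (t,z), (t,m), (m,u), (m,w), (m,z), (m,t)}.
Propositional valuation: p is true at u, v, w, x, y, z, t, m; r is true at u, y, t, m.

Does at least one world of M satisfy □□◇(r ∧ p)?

Yes

Let φ = □□◇(r ∧ p). Evaluate φ at each world:
  u (successors {x, z, t, m}): φ is false.
  v (successors {w, x, y}): φ is false.
  w (successors {v, z, t, m}): φ is false.
  x (successors {u, v, x, y, z}): φ is false.
  y (successors {v, x}): φ is false.
  z (successors {u, w, x, t, m}): φ is false.
  t (successors {u, w, z, m}): φ is true.
  m (successors {u, w, z, t}): φ is true.
Detail at t (witness):
  At t: □□◇(r ∧ p) requires □◇(r ∧ p) at every successor {u, w, z, m}.
    At u: □◇(r ∧ p) is true.
    At w: □◇(r ∧ p) is true.
    At z: □◇(r ∧ p) is true.
    At m: □◇(r ∧ p) is true.
  So □□◇(r ∧ p) is true at t.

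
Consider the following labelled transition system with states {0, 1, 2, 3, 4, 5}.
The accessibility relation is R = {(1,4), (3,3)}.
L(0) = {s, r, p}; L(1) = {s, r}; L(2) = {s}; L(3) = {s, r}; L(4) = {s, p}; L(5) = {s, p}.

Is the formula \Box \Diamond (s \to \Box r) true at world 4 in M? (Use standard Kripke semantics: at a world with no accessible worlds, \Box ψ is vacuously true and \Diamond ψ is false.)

At 4: no accessible worlds, so \Box \Diamond (s \to \Box r) holds vacuously.

Yes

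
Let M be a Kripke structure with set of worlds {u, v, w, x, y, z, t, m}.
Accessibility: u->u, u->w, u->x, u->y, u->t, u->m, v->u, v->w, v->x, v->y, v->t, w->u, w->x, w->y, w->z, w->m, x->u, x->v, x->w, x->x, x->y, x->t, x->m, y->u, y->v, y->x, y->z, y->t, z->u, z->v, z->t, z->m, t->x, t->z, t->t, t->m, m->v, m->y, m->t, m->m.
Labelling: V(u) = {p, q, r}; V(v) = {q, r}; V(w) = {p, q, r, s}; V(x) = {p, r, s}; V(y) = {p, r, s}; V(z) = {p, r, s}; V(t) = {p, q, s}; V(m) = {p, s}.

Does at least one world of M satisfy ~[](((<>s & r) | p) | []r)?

No

Recall that []ψ holds at a world iff ψ holds at every accessible world, and <>ψ holds iff ψ holds at some accessible world.
Let φ = ~[](((<>s & r) | p) | []r). Evaluate φ at each world:
  u (successors {u, w, x, y, t, m}): φ is false.
  v (successors {u, w, x, y, t}): φ is false.
  w (successors {u, x, y, z, m}): φ is false.
  x (successors {u, v, w, x, y, t, m}): φ is false.
  y (successors {u, v, x, z, t}): φ is false.
  z (successors {u, v, t, m}): φ is false.
  t (successors {x, z, t, m}): φ is false.
  m (successors {v, y, t, m}): φ is false.
For instance, at w:
  At w: [](((<>s & r) | p) | []r) is true, so ~[](((<>s & r) | p) | []r) is false.
    At w: [](((<>s & r) | p) | []r) requires ((<>s & r) | p) | []r at every successor {u, x, y, z, m}.
      At u: ((<>s & r) | p) | []r is true.
      At x: ((<>s & r) | p) | []r is true.
      At y: ((<>s & r) | p) | []r is true.
      At z: ((<>s & r) | p) | []r is true.
      At m: ((<>s & r) | p) | []r is true.
    So [](((<>s & r) | p) | []r) is true at w.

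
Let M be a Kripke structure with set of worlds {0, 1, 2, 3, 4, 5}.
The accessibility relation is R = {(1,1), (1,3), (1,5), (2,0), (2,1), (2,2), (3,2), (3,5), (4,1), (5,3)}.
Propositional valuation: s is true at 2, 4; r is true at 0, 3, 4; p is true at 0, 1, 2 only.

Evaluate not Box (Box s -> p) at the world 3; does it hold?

At 3: Box (Box s -> p) is true, so not Box (Box s -> p) is false.
  At 3: Box (Box s -> p) requires Box s -> p at every successor {2, 5}.
      At 2: Box s is false, p is true, so Box s -> p is true.
      At 5: Box s is false, p is false, so Box s -> p is true.
  So Box (Box s -> p) is true at 3.

No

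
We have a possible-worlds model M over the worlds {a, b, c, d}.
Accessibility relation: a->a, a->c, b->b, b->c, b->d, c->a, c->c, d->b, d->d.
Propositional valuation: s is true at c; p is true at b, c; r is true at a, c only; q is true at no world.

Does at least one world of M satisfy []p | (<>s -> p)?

Let φ = []p | (<>s -> p). Evaluate φ at each world:
  a (successors {a, c}): φ is false.
  b (successors {b, c, d}): φ is true.
  c (successors {a, c}): φ is true.
  d (successors {b, d}): φ is true.
Detail at b (witness):
  At b: []p is false, <>s -> p is true, so []p | (<>s -> p) is true.
    At b: []p requires p at every successor {b, c, d}.
      p fails at d, so []p is false at b.
    At b: <>s is true, p is true, so <>s -> p is true.
      At b: <>s requires s at some successor in {b, c, d}.
        s holds at c, so <>s is true at b.

Yes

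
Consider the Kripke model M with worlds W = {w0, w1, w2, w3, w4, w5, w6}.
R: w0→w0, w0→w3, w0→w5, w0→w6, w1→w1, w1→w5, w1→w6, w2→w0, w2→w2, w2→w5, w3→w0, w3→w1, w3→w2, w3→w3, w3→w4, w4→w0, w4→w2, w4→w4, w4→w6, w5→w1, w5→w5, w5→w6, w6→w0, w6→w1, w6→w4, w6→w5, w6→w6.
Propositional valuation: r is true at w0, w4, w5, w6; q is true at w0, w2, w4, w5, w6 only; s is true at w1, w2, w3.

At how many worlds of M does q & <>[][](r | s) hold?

Recall that []ψ holds at a world iff ψ holds at every accessible world, and <>ψ holds iff ψ holds at some accessible world.
Let φ = q & <>[][](r | s). Evaluate φ at each world:
  w0 (successors {w0, w3, w5, w6}): φ is true.
  w1 (successors {w1, w5, w6}): φ is false.
  w2 (successors {w0, w2, w5}): φ is true.
  w3 (successors {w0, w1, w2, w3, w4}): φ is false.
  w4 (successors {w0, w2, w4, w6}): φ is true.
  w5 (successors {w1, w5, w6}): φ is true.
  w6 (successors {w0, w1, w4, w5, w6}): φ is true.
For instance, at w6:
  At w6: q is true, <>[][](r | s) is true, so q & <>[][](r | s) is true.
    At w6: <>[][](r | s) requires [][](r | s) at some successor in {w0, w1, w4, w5, w6}.
      [][](r | s) holds at w0, so <>[][](r | s) is true at w6.
Satisfying worlds: {w0, w2, w4, w5, w6}

5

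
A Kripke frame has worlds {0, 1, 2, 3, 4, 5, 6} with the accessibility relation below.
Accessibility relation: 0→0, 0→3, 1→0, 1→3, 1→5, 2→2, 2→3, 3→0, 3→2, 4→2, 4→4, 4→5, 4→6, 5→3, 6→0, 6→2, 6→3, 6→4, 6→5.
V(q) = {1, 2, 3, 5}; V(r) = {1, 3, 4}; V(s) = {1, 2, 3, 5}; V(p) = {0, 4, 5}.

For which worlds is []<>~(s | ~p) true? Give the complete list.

0, 5

Let φ = []<>~(s | ~p). Evaluate φ at each world:
  0 (successors {0, 3}): φ is true.
  1 (successors {0, 3, 5}): φ is false.
  2 (successors {2, 3}): φ is false.
  3 (successors {0, 2}): φ is false.
  4 (successors {2, 4, 5, 6}): φ is false.
  5 (successors {3}): φ is true.
  6 (successors {0, 2, 3, 4, 5}): φ is false.
For instance, at 1:
  At 1: []<>~(s | ~p) requires <>~(s | ~p) at every successor {0, 3, 5}.
    <>~(s | ~p) fails at 5, so []<>~(s | ~p) is false at 1.
      At 5: <>~(s | ~p) requires ~(s | ~p) at some successor in {3}.
        At 3: ~(s | ~p) is false.
      So <>~(s | ~p) is false at 5.
Satisfying worlds: {0, 5}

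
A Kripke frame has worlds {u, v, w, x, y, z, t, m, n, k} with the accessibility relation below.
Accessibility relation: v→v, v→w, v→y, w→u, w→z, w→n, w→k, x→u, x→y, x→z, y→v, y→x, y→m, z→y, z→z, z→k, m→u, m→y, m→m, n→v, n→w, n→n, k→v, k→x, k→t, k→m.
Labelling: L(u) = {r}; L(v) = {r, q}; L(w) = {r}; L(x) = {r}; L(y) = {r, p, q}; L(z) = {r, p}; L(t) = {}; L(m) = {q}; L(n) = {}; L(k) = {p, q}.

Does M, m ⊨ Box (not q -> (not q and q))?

At m: Box (not q -> (not q and q)) requires not q -> (not q and q) at every successor {u, y, m}.
  not q -> (not q and q) fails at u, so Box (not q -> (not q and q)) is false at m.

No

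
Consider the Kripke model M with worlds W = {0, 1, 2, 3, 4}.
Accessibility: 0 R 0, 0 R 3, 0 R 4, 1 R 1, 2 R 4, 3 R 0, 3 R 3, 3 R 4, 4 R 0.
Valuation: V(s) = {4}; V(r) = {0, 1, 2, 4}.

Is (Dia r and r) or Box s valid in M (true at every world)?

Let φ = (Dia r and r) or Box s. Evaluate φ at each world:
  0 (successors {0, 3, 4}): φ is true.
  1 (successors {1}): φ is true.
  2 (successors {4}): φ is true.
  3 (successors {0, 3, 4}): φ is false.
  4 (successors {0}): φ is true.
Detail at 3 (counterexample):
  At 3: Dia r and r is false, Box s is false, so (Dia r and r) or Box s is false.
    At 3: Dia r is true, r is false, so Dia r and r is false.
      At 3: Dia r requires r at some successor in {0, 3, 4}.
        r holds at 0, so Dia r is true at 3.
    At 3: Box s requires s at every successor {0, 3, 4}.
      s fails at 0, so Box s is false at 3.

No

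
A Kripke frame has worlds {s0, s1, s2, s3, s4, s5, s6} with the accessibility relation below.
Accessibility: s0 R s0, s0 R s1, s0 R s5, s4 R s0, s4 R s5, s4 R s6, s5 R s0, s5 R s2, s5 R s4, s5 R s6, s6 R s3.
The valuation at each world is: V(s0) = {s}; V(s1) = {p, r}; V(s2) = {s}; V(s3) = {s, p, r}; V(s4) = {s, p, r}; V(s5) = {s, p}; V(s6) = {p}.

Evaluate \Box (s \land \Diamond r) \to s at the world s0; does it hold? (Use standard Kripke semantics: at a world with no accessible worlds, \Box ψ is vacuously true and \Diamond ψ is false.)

Yes

At s0: \Box (s \land \Diamond r) is false, s is true, so \Box (s \land \Diamond r) \to s is true.
  At s0: \Box (s \land \Diamond r) requires s \land \Diamond r at every successor {s0, s1, s5}.
    s \land \Diamond r fails at s1, so \Box (s \land \Diamond r) is false at s0.
      At s1: s is false, \Diamond r is false, so s \land \Diamond r is false.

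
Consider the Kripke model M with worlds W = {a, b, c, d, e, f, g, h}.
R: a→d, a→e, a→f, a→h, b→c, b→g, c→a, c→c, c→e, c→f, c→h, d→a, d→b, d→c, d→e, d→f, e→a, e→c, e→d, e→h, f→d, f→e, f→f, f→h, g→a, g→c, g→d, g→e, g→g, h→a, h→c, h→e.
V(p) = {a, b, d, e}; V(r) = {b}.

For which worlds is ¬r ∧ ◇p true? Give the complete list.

a, c, d, e, f, g, h

Recall that ◇ψ holds at a world iff ψ holds at some accessible world.
Let φ = ¬r ∧ ◇p. Evaluate φ at each world:
  a (successors {d, e, f, h}): φ is true.
  b (successors {c, g}): φ is false.
  c (successors {a, c, e, f, h}): φ is true.
  d (successors {a, b, c, e, f}): φ is true.
  e (successors {a, c, d, h}): φ is true.
  f (successors {d, e, f, h}): φ is true.
  g (successors {a, c, d, e, g}): φ is true.
  h (successors {a, c, e}): φ is true.
For instance, at f:
  At f: ¬r is true, ◇p is true, so ¬r ∧ ◇p is true.
    At f: ◇p requires p at some successor in {d, e, f, h}.
      p holds at d, so ◇p is true at f.
Satisfying worlds: {a, c, d, e, f, g, h}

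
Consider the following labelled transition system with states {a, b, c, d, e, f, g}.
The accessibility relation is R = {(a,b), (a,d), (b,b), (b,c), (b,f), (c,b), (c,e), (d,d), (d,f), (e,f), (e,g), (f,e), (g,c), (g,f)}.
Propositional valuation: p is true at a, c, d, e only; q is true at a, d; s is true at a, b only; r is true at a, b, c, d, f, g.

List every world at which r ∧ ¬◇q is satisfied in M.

Let φ = r ∧ ¬◇q. Evaluate φ at each world:
  a (successors {b, d}): φ is false.
  b (successors {b, c, f}): φ is true.
  c (successors {b, e}): φ is true.
  d (successors {d, f}): φ is false.
  e (successors {f, g}): φ is false.
  f (successors {e}): φ is true.
  g (successors {c, f}): φ is true.
For instance, at b:
  At b: r is true, ¬◇q is true, so r ∧ ¬◇q is true.
    At b: ◇q is false, so ¬◇q is true.
      At b: ◇q requires q at some successor in {b, c, f}.
        At b: q is false.
        At c: q is false.
        At f: q is false.
      So ◇q is false at b.
Satisfying worlds: {b, c, f, g}

b, c, f, g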